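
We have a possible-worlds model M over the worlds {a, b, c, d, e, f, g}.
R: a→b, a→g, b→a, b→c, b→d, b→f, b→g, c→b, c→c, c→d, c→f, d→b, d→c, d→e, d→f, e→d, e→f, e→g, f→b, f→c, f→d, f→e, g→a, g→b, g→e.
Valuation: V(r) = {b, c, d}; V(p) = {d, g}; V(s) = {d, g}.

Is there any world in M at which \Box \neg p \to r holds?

Yes

Let φ = \Box \neg p \to r. Evaluate φ at each world:
  a (successors {b, g}): φ is true.
  b (successors {a, c, d, f, g}): φ is true.
  c (successors {b, c, d, f}): φ is true.
  d (successors {b, c, e, f}): φ is true.
  e (successors {d, f, g}): φ is true.
  f (successors {b, c, d, e}): φ is true.
  g (successors {a, b, e}): φ is false.
Detail at a (witness):
  At a: \Box \neg p is false, r is false, so \Box \neg p \to r is true.
    At a: \Box \neg p requires \neg p at every successor {b, g}.
      \neg p fails at g, so \Box \neg p is false at a.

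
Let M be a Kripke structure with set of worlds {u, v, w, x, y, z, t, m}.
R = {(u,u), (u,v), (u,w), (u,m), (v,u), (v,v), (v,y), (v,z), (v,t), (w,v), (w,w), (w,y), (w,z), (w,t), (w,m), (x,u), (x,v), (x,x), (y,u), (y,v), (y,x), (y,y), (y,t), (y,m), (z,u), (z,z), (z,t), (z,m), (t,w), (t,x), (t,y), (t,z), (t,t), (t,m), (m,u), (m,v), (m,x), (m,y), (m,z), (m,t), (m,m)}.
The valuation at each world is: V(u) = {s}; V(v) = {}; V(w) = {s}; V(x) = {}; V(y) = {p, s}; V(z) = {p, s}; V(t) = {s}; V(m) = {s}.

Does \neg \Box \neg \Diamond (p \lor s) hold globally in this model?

Yes

Let φ = \neg \Box \neg \Diamond (p \lor s). Evaluate φ at each world:
  u (successors {u, v, w, m}): φ is true.
  v (successors {u, v, y, z, t}): φ is true.
  w (successors {v, w, y, z, t, m}): φ is true.
  x (successors {u, v, x}): φ is true.
  y (successors {u, v, x, y, t, m}): φ is true.
  z (successors {u, z, t, m}): φ is true.
  t (successors {w, x, y, z, t, m}): φ is true.
  m (successors {u, v, x, y, z, t, m}): φ is true.
For instance, at x:
  At x: \Box \neg \Diamond (p \lor s) is false, so \neg \Box \neg \Diamond (p \lor s) is true.
    At x: \Box \neg \Diamond (p \lor s) requires \neg \Diamond (p \lor s) at every successor {u, v, x}.
      \neg \Diamond (p \lor s) fails at u, so \Box \neg \Diamond (p \lor s) is false at x.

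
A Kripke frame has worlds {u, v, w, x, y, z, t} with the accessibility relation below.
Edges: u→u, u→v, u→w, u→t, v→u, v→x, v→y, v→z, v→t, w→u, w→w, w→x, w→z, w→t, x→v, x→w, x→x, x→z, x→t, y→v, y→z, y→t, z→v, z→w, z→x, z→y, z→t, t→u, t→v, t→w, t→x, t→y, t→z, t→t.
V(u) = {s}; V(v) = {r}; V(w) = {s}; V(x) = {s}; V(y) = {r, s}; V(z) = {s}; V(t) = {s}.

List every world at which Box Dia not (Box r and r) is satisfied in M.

Let φ = Box Dia not (Box r and r). Evaluate φ at each world:
  u (successors {u, v, w, t}): φ is true.
  v (successors {u, x, y, z, t}): φ is true.
  w (successors {u, w, x, z, t}): φ is true.
  x (successors {v, w, x, z, t}): φ is true.
  y (successors {v, z, t}): φ is true.
  z (successors {v, w, x, y, t}): φ is true.
  t (successors {u, v, w, x, y, z, t}): φ is true.
For instance, at w:
  At w: Box Dia not (Box r and r) requires Dia not (Box r and r) at every successor {u, w, x, z, t}.
    At u: Dia not (Box r and r) is true.
    At w: Dia not (Box r and r) is true.
    At x: Dia not (Box r and r) is true.
    At z: Dia not (Box r and r) is true.
    At t: Dia not (Box r and r) is true.
  So Box Dia not (Box r and r) is true at w.
Satisfying worlds: {u, v, w, x, y, z, t}

u, v, w, x, y, z, t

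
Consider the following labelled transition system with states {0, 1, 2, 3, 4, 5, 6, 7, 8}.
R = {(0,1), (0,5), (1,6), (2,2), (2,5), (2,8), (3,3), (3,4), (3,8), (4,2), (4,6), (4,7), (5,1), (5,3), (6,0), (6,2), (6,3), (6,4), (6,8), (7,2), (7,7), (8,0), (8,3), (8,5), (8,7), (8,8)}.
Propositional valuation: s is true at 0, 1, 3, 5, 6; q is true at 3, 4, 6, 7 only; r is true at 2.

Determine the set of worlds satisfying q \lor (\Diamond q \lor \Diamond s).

0, 1, 2, 3, 4, 5, 6, 7, 8

Let φ = q \lor (\Diamond q \lor \Diamond s). Evaluate φ at each world:
  0 (successors {1, 5}): φ is true.
  1 (successors {6}): φ is true.
  2 (successors {2, 5, 8}): φ is true.
  3 (successors {3, 4, 8}): φ is true.
  4 (successors {2, 6, 7}): φ is true.
  5 (successors {1, 3}): φ is true.
  6 (successors {0, 2, 3, 4, 8}): φ is true.
  7 (successors {2, 7}): φ is true.
  8 (successors {0, 3, 5, 7, 8}): φ is true.
For instance, at 1:
  At 1: q is false, \Diamond q \lor \Diamond s is true, so q \lor (\Diamond q \lor \Diamond s) is true.
    At 1: \Diamond q is true, \Diamond s is true, so \Diamond q \lor \Diamond s is true.
      At 1: \Diamond q requires q at some successor in {6}.
        q holds at 6, so \Diamond q is true at 1.
      At 1: \Diamond s requires s at some successor in {6}.
        s holds at 6, so \Diamond s is true at 1.
Satisfying worlds: {0, 1, 2, 3, 4, 5, 6, 7, 8}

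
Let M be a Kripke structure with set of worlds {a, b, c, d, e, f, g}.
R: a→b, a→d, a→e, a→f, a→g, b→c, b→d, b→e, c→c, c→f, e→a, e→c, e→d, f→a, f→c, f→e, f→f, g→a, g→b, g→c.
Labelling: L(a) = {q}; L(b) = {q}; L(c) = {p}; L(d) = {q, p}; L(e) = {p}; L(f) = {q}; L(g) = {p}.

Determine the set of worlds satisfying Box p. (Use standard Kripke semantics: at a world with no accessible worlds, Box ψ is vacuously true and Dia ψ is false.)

b, d

Let φ = Box p. Evaluate φ at each world:
  a (successors {b, d, e, f, g}): φ is false.
  b (successors {c, d, e}): φ is true.
  c (successors {c, f}): φ is false.
  d (successors ∅): φ is true.
  e (successors {a, c, d}): φ is false.
  f (successors {a, c, e, f}): φ is false.
  g (successors {a, b, c}): φ is false.
For instance, at f:
  At f: Box p requires p at every successor {a, c, e, f}.
    p fails at a, so Box p is false at f.
Satisfying worlds: {b, d}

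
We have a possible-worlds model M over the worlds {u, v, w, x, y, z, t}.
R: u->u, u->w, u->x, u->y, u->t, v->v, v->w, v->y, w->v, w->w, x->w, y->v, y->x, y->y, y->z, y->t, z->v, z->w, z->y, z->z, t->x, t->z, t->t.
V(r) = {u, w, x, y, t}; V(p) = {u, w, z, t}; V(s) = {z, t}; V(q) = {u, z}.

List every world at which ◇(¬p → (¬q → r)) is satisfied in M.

u, v, w, x, y, z, t

Recall that ◇ψ holds at a world iff ψ holds at some accessible world.
Let φ = ◇(¬p → (¬q → r)). Evaluate φ at each world:
  u (successors {u, w, x, y, t}): φ is true.
  v (successors {v, w, y}): φ is true.
  w (successors {v, w}): φ is true.
  x (successors {w}): φ is true.
  y (successors {v, x, y, z, t}): φ is true.
  z (successors {v, w, y, z}): φ is true.
  t (successors {x, z, t}): φ is true.
For instance, at t:
  At t: ◇(¬p → (¬q → r)) requires ¬p → (¬q → r) at some successor in {x, z, t}.
    ¬p → (¬q → r) holds at x, so ◇(¬p → (¬q → r)) is true at t.
Satisfying worlds: {u, v, w, x, y, z, t}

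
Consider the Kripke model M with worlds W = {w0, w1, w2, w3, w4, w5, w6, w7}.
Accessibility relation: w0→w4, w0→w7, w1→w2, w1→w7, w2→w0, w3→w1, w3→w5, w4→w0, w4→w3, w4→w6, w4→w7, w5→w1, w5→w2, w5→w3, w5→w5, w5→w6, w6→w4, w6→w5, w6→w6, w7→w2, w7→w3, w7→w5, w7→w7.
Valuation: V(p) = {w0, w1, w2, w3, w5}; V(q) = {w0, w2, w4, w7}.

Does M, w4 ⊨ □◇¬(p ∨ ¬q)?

At w4: □◇¬(p ∨ ¬q) requires ◇¬(p ∨ ¬q) at every successor {w0, w3, w6, w7}.
  ◇¬(p ∨ ¬q) fails at w3, so □◇¬(p ∨ ¬q) is false at w4.
    At w3: ◇¬(p ∨ ¬q) requires ¬(p ∨ ¬q) at some successor in {w1, w5}.
      At w1: ¬(p ∨ ¬q) is false.
      At w5: ¬(p ∨ ¬q) is false.
    So ◇¬(p ∨ ¬q) is false at w3.

No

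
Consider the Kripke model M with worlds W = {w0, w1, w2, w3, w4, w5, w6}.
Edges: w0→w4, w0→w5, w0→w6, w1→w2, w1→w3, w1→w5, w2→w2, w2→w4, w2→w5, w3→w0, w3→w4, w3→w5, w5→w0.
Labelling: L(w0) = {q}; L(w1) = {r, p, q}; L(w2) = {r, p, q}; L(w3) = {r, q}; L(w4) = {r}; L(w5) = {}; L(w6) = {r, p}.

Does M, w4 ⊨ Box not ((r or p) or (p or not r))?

Recall that Box ψ holds at a world iff ψ holds at every accessible world, and Dia ψ holds iff ψ holds at some accessible world.
At w4: no accessible worlds, so Box not ((r or p) or (p or not r)) holds vacuously.

Yes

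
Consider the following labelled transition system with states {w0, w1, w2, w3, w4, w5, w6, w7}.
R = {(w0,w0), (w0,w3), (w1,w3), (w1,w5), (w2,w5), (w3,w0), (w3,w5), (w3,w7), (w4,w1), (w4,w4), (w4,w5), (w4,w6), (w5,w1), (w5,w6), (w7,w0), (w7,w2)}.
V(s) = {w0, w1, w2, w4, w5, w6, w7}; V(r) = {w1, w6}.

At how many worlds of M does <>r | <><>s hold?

7

Let φ = <>r | <><>s. Evaluate φ at each world:
  w0 (successors {w0, w3}): φ is true.
  w1 (successors {w3, w5}): φ is true.
  w2 (successors {w5}): φ is true.
  w3 (successors {w0, w5, w7}): φ is true.
  w4 (successors {w1, w4, w5, w6}): φ is true.
  w5 (successors {w1, w6}): φ is true.
  w6 (successors ∅): φ is false.
  w7 (successors {w0, w2}): φ is true.
For instance, at w7:
  At w7: <>r is false, <><>s is true, so <>r | <><>s is true.
    At w7: <>r requires r at some successor in {w0, w2}.
      At w0: r is false.
      At w2: r is false.
    So <>r is false at w7.
    At w7: <><>s requires <>s at some successor in {w0, w2}.
      <>s holds at w0, so <><>s is true at w7.
Satisfying worlds: {w0, w1, w2, w3, w4, w5, w7}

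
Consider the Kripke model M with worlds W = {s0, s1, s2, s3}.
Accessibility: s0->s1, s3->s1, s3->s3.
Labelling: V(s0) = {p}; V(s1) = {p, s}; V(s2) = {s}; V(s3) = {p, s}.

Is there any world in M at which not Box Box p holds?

Let φ = not Box Box p. Evaluate φ at each world:
  s0 (successors {s1}): φ is false.
  s1 (successors ∅): φ is false.
  s2 (successors ∅): φ is false.
  s3 (successors {s1, s3}): φ is false.
For instance, at s3:
  At s3: Box Box p is true, so not Box Box p is false.
    At s3: Box Box p requires Box p at every successor {s1, s3}.
      At s1: Box p is true.
      At s3: Box p is true.
    So Box Box p is true at s3.

No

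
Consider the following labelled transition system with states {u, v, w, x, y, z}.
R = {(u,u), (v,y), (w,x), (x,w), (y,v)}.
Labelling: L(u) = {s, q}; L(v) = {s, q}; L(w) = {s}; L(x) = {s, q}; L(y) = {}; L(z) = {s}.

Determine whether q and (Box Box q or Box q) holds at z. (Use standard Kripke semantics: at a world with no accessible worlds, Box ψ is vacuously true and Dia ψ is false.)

No

Recall that Box ψ holds at a world iff ψ holds at every accessible world, and Dia ψ holds iff ψ holds at some accessible world.
At z: q is false, Box Box q or Box q is true, so q and (Box Box q or Box q) is false.
  At z: Box Box q is true, Box q is true, so Box Box q or Box q is true.
    At z: no accessible worlds, so Box Box q holds vacuously.
    At z: no accessible worlds, so Box q holds vacuously.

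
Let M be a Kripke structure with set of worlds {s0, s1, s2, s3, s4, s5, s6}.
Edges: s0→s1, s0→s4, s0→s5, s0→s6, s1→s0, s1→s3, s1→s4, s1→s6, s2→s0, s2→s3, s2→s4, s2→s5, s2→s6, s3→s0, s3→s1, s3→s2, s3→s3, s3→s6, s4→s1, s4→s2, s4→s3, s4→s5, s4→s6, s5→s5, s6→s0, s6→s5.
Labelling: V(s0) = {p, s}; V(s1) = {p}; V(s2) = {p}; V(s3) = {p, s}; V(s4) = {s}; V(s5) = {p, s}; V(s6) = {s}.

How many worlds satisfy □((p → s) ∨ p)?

Recall that □ψ holds at a world iff ψ holds at every accessible world, and ◇ψ holds iff ψ holds at some accessible world.
Let φ = □((p → s) ∨ p). Evaluate φ at each world:
  s0 (successors {s1, s4, s5, s6}): φ is true.
  s1 (successors {s0, s3, s4, s6}): φ is true.
  s2 (successors {s0, s3, s4, s5, s6}): φ is true.
  s3 (successors {s0, s1, s2, s3, s6}): φ is true.
  s4 (successors {s1, s2, s3, s5, s6}): φ is true.
  s5 (successors {s5}): φ is true.
  s6 (successors {s0, s5}): φ is true.
For instance, at s5:
  At s5: □((p → s) ∨ p) requires (p → s) ∨ p at every successor {s5}.
    At s5: (p → s) ∨ p is true.
  So □((p → s) ∨ p) is true at s5.
Satisfying worlds: {s0, s1, s2, s3, s4, s5, s6}

7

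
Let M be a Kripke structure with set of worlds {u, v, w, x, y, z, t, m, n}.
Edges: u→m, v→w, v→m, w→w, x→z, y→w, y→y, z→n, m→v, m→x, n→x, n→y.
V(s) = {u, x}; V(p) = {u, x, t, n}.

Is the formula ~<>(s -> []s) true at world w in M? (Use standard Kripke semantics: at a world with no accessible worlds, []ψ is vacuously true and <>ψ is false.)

At w: <>(s -> []s) is true, so ~<>(s -> []s) is false.
  At w: <>(s -> []s) requires s -> []s at some successor in {w}.
    s -> []s holds at w, so <>(s -> []s) is true at w.
      At w: s is false, []s is false, so s -> []s is true.

No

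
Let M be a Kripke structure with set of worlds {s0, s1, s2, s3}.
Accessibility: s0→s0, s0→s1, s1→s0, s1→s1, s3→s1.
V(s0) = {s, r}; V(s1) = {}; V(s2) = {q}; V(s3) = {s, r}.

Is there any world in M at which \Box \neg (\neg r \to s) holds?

Yes

Let φ = \Box \neg (\neg r \to s). Evaluate φ at each world:
  s0 (successors {s0, s1}): φ is false.
  s1 (successors {s0, s1}): φ is false.
  s2 (successors ∅): φ is true.
  s3 (successors {s1}): φ is true.
Detail at s2 (witness):
  At s2: no accessible worlds, so \Box \neg (\neg r \to s) holds vacuously.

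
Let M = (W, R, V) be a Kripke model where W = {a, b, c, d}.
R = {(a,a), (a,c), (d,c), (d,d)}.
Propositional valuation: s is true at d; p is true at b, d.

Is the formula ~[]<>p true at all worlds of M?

Let φ = ~[]<>p. Evaluate φ at each world:
  a (successors {a, c}): φ is true.
  b (successors ∅): φ is false.
  c (successors ∅): φ is false.
  d (successors {c, d}): φ is true.
Detail at b (counterexample):
  At b: []<>p is true, so ~[]<>p is false.
    At b: no accessible worlds, so []<>p holds vacuously.

No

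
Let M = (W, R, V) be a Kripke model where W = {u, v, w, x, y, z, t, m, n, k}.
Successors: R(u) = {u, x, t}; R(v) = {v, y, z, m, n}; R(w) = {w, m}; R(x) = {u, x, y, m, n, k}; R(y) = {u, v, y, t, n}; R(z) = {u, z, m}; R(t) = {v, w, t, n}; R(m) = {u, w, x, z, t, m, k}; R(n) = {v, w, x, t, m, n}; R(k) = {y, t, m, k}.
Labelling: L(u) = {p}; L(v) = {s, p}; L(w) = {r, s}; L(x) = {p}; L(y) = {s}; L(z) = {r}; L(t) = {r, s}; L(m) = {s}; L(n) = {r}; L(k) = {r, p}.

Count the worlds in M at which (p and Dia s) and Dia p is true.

4

Let φ = (p and Dia s) and Dia p. Evaluate φ at each world:
  u (successors {u, x, t}): φ is true.
  v (successors {v, y, z, m, n}): φ is true.
  w (successors {w, m}): φ is false.
  x (successors {u, x, y, m, n, k}): φ is true.
  y (successors {u, v, y, t, n}): φ is false.
  z (successors {u, z, m}): φ is false.
  t (successors {v, w, t, n}): φ is false.
  m (successors {u, w, x, z, t, m, k}): φ is false.
  n (successors {v, w, x, t, m, n}): φ is false.
  k (successors {y, t, m, k}): φ is true.
For instance, at y:
  At y: p and Dia s is false, Dia p is true, so (p and Dia s) and Dia p is false.
    At y: p is false, Dia s is true, so p and Dia s is false.
      At y: Dia s requires s at some successor in {u, v, y, t, n}.
        s holds at v, so Dia s is true at y.
    At y: Dia p requires p at some successor in {u, v, y, t, n}.
      p holds at u, so Dia p is true at y.
Satisfying worlds: {u, v, x, k}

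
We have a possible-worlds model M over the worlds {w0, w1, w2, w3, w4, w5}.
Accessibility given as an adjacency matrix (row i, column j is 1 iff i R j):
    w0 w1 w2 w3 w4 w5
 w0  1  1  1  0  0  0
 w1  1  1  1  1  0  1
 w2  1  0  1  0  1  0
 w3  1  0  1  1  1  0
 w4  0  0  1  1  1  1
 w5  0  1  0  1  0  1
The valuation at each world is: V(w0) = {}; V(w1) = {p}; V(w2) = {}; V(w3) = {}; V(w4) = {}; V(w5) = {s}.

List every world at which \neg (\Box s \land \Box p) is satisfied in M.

Let φ = \neg (\Box s \land \Box p). Evaluate φ at each world:
  w0 (successors {w0, w1, w2}): φ is true.
  w1 (successors {w0, w1, w2, w3, w5}): φ is true.
  w2 (successors {w0, w2, w4}): φ is true.
  w3 (successors {w0, w2, w3, w4}): φ is true.
  w4 (successors {w2, w3, w4, w5}): φ is true.
  w5 (successors {w1, w3, w5}): φ is true.
For instance, at w3:
  At w3: \Box s \land \Box p is false, so \neg (\Box s \land \Box p) is true.
    At w3: \Box s is false, \Box p is false, so \Box s \land \Box p is false.
      At w3: \Box s requires s at every successor {w0, w2, w3, w4}.
        s fails at w0, so \Box s is false at w3.
      At w3: \Box p requires p at every successor {w0, w2, w3, w4}.
        p fails at w0, so \Box p is false at w3.
Satisfying worlds: {w0, w1, w2, w3, w4, w5}

w0, w1, w2, w3, w4, w5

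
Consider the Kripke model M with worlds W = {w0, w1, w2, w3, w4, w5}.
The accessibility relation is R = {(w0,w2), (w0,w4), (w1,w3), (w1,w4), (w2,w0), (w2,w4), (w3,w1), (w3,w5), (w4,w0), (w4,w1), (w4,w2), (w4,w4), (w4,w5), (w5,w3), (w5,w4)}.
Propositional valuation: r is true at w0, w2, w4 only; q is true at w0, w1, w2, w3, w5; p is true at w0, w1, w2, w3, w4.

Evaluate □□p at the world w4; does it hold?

At w4: □□p requires □p at every successor {w0, w1, w2, w4, w5}.
  □p fails at w4, so □□p is false at w4.
    At w4: □p requires p at every successor {w0, w1, w2, w4, w5}.
      p fails at w5, so □p is false at w4.

No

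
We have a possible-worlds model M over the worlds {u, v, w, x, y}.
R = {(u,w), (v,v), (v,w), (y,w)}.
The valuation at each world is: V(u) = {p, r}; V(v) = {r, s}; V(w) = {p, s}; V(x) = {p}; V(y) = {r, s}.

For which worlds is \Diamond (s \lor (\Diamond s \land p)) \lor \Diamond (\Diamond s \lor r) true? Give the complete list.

Recall that \Diamond ψ holds at a world iff ψ holds at some accessible world.
Let φ = \Diamond (s \lor (\Diamond s \land p)) \lor \Diamond (\Diamond s \lor r). Evaluate φ at each world:
  u (successors {w}): φ is true.
  v (successors {v, w}): φ is true.
  w (successors ∅): φ is false.
  x (successors ∅): φ is false.
  y (successors {w}): φ is true.
For instance, at y:
  At y: \Diamond (s \lor (\Diamond s \land p)) is true, \Diamond (\Diamond s \lor r) is false, so \Diamond (s \lor (\Diamond s \land p)) \lor \Diamond (\Diamond s \lor r) is true.
    At y: \Diamond (s \lor (\Diamond s \land p)) requires s \lor (\Diamond s \land p) at some successor in {w}.
      s \lor (\Diamond s \land p) holds at w, so \Diamond (s \lor (\Diamond s \land p)) is true at y.
    At y: \Diamond (\Diamond s \lor r) requires \Diamond s \lor r at some successor in {w}.
      At w: \Diamond s \lor r is false.
    So \Diamond (\Diamond s \lor r) is false at y.
Satisfying worlds: {u, v, y}

u, v, y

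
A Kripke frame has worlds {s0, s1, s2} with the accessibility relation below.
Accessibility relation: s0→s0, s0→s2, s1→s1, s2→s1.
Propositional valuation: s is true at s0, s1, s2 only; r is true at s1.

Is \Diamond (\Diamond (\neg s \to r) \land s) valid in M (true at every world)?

Yes

Let φ = \Diamond (\Diamond (\neg s \to r) \land s). Evaluate φ at each world:
  s0 (successors {s0, s2}): φ is true.
  s1 (successors {s1}): φ is true.
  s2 (successors {s1}): φ is true.
For instance, at s0:
  At s0: \Diamond (\Diamond (\neg s \to r) \land s) requires \Diamond (\neg s \to r) \land s at some successor in {s0, s2}.
    \Diamond (\neg s \to r) \land s holds at s0, so \Diamond (\Diamond (\neg s \to r) \land s) is true at s0.
      At s0: \Diamond (\neg s \to r) is true, s is true, so \Diamond (\neg s \to r) \land s is true.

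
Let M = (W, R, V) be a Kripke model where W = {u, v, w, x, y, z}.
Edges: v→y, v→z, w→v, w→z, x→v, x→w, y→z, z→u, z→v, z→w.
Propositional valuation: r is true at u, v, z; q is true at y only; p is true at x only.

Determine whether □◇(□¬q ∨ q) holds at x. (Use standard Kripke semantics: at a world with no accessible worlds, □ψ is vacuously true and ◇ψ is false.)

Yes

At x: □◇(□¬q ∨ q) requires ◇(□¬q ∨ q) at every successor {v, w}.
    At v: ◇(□¬q ∨ q) requires □¬q ∨ q at some successor in {y, z}.
      □¬q ∨ q holds at y, so ◇(□¬q ∨ q) is true at v.
    At w: ◇(□¬q ∨ q) requires □¬q ∨ q at some successor in {v, z}.
      □¬q ∨ q holds at z, so ◇(□¬q ∨ q) is true at w.
So □◇(□¬q ∨ q) is true at x.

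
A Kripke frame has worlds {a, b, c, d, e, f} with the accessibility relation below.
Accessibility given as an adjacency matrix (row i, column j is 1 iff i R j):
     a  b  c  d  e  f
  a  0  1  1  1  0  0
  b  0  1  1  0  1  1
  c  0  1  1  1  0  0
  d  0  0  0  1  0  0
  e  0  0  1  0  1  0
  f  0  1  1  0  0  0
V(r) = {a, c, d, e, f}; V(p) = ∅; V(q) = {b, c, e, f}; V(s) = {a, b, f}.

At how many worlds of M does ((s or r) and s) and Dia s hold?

3

Recall that Dia ψ holds at a world iff ψ holds at some accessible world.
Let φ = ((s or r) and s) and Dia s. Evaluate φ at each world:
  a (successors {b, c, d}): φ is true.
  b (successors {b, c, e, f}): φ is true.
  c (successors {b, c, d}): φ is false.
  d (successors {d}): φ is false.
  e (successors {c, e}): φ is false.
  f (successors {b, c}): φ is true.
For instance, at c:
  At c: (s or r) and s is false, Dia s is true, so ((s or r) and s) and Dia s is false.
    At c: Dia s requires s at some successor in {b, c, d}.
      s holds at b, so Dia s is true at c.
Satisfying worlds: {a, b, f}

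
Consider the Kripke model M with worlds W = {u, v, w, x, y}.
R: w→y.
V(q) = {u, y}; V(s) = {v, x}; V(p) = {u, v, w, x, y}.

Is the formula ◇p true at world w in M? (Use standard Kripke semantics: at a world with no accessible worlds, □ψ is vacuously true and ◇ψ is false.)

Recall that ◇ψ holds at a world iff ψ holds at some accessible world.
At w: ◇p requires p at some successor in {y}.
  p holds at y, so ◇p is true at w.

Yes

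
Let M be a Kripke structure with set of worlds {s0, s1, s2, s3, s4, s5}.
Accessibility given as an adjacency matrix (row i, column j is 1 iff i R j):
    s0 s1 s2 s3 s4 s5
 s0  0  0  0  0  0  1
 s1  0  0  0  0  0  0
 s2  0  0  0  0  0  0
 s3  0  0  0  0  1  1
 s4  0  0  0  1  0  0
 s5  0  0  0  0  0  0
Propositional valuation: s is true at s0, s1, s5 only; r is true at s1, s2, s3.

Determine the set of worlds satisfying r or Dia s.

Let φ = r or Dia s. Evaluate φ at each world:
  s0 (successors {s5}): φ is true.
  s1 (successors ∅): φ is true.
  s2 (successors ∅): φ is true.
  s3 (successors {s4, s5}): φ is true.
  s4 (successors {s3}): φ is false.
  s5 (successors ∅): φ is false.
For instance, at s0:
  At s0: r is false, Dia s is true, so r or Dia s is true.
    At s0: Dia s requires s at some successor in {s5}.
      s holds at s5, so Dia s is true at s0.
Satisfying worlds: {s0, s1, s2, s3}

s0, s1, s2, s3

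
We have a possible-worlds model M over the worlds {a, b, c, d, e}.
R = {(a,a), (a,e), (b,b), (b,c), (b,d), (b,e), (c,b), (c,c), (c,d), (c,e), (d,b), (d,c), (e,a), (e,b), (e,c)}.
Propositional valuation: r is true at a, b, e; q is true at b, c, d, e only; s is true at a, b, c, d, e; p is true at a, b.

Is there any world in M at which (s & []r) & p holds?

Let φ = (s & []r) & p. Evaluate φ at each world:
  a (successors {a, e}): φ is true.
  b (successors {b, c, d, e}): φ is false.
  c (successors {b, c, d, e}): φ is false.
  d (successors {b, c}): φ is false.
  e (successors {a, b, c}): φ is false.
Detail at a (witness):
  At a: s & []r is true, p is true, so (s & []r) & p is true.
    At a: s is true, []r is true, so s & []r is true.
      At a: []r requires r at every successor {a, e}.
        At a: r is true.
        At e: r is true.
      So []r is true at a.

Yes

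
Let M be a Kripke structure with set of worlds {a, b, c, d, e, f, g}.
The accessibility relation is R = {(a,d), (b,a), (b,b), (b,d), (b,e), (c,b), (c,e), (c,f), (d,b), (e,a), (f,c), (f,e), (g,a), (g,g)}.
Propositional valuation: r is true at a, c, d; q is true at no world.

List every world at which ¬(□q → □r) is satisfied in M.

none

Let φ = ¬(□q → □r). Evaluate φ at each world:
  a (successors {d}): φ is false.
  b (successors {a, b, d, e}): φ is false.
  c (successors {b, e, f}): φ is false.
  d (successors {b}): φ is false.
  e (successors {a}): φ is false.
  f (successors {c, e}): φ is false.
  g (successors {a, g}): φ is false.
For instance, at d:
  At d: □q → □r is true, so ¬(□q → □r) is false.
    At d: □q is false, □r is false, so □q → □r is true.
      At d: □q requires q at every successor {b}.
        q fails at b, so □q is false at d.
      At d: □r requires r at every successor {b}.
        r fails at b, so □r is false at d.
Satisfying worlds: none.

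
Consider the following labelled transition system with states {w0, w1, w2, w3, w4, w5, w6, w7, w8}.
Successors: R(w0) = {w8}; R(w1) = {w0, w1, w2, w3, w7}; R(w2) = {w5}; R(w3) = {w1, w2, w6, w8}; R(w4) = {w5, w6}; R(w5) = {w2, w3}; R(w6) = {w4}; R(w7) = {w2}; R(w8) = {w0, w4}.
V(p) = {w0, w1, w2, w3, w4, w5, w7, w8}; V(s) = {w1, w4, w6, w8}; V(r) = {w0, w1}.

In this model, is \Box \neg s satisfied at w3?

No

Recall that \Box ψ holds at a world iff ψ holds at every accessible world, and \Diamond ψ holds iff ψ holds at some accessible world.
At w3: \Box \neg s requires \neg s at every successor {w1, w2, w6, w8}.
  \neg s fails at w1, so \Box \neg s is false at w3.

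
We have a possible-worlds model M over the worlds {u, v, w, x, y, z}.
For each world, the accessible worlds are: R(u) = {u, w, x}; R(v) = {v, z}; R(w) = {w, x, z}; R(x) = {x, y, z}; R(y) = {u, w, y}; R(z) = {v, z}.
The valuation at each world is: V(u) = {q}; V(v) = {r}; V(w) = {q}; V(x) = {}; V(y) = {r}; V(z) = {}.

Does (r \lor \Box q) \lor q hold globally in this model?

No

Recall that \Box ψ holds at a world iff ψ holds at every accessible world, and \Diamond ψ holds iff ψ holds at some accessible world.
Let φ = (r \lor \Box q) \lor q. Evaluate φ at each world:
  u (successors {u, w, x}): φ is true.
  v (successors {v, z}): φ is true.
  w (successors {w, x, z}): φ is true.
  x (successors {x, y, z}): φ is false.
  y (successors {u, w, y}): φ is true.
  z (successors {v, z}): φ is false.
Detail at x (counterexample):
  At x: r \lor \Box q is false, q is false, so (r \lor \Box q) \lor q is false.
    At x: r is false, \Box q is false, so r \lor \Box q is false.
      At x: \Box q requires q at every successor {x, y, z}.
        q fails at x, so \Box q is false at x.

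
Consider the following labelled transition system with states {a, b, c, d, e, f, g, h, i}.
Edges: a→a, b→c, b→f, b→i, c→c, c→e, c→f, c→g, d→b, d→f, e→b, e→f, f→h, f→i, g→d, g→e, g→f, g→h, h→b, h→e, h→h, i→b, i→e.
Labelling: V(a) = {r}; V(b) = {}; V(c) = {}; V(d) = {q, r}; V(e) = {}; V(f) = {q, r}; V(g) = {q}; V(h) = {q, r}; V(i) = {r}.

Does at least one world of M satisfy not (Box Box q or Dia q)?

Yes

Recall that Box ψ holds at a world iff ψ holds at every accessible world, and Dia ψ holds iff ψ holds at some accessible world.
Let φ = not (Box Box q or Dia q). Evaluate φ at each world:
  a (successors {a}): φ is true.
  b (successors {c, f, i}): φ is false.
  c (successors {c, e, f, g}): φ is false.
  d (successors {b, f}): φ is false.
  e (successors {b, f}): φ is false.
  f (successors {h, i}): φ is false.
  g (successors {d, e, f, h}): φ is false.
  h (successors {b, e, h}): φ is false.
  i (successors {b, e}): φ is true.
Detail at a (witness):
  At a: Box Box q or Dia q is false, so not (Box Box q or Dia q) is true.
    At a: Box Box q is false, Dia q is false, so Box Box q or Dia q is false.
      At a: Box Box q requires Box q at every successor {a}.
        Box q fails at a, so Box Box q is false at a.
      At a: Dia q requires q at some successor in {a}.
        At a: q is false.
      So Dia q is false at a.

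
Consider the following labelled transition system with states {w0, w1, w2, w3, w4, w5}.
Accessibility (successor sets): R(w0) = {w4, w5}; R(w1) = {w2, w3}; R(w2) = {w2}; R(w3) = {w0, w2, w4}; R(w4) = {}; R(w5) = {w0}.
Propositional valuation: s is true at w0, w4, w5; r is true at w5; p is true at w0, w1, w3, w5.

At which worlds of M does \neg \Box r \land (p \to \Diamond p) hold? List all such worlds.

w0, w1, w2, w3, w5

Let φ = \neg \Box r \land (p \to \Diamond p). Evaluate φ at each world:
  w0 (successors {w4, w5}): φ is true.
  w1 (successors {w2, w3}): φ is true.
  w2 (successors {w2}): φ is true.
  w3 (successors {w0, w2, w4}): φ is true.
  w4 (successors ∅): φ is false.
  w5 (successors {w0}): φ is true.
For instance, at w3:
  At w3: \neg \Box r is true, p \to \Diamond p is true, so \neg \Box r \land (p \to \Diamond p) is true.
    At w3: \Box r is false, so \neg \Box r is true.
      At w3: \Box r requires r at every successor {w0, w2, w4}.
        r fails at w0, so \Box r is false at w3.
    At w3: p is true, \Diamond p is true, so p \to \Diamond p is true.
      At w3: \Diamond p requires p at some successor in {w0, w2, w4}.
        p holds at w0, so \Diamond p is true at w3.
Satisfying worlds: {w0, w1, w2, w3, w5}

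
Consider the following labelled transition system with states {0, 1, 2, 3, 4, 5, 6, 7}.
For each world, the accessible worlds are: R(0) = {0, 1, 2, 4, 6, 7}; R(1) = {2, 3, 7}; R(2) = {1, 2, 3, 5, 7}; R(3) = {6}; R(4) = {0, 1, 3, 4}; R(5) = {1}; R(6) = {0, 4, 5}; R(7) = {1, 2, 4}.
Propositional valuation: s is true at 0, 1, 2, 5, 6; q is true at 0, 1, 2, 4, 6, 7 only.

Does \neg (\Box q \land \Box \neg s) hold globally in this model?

Yes

Recall that \Box ψ holds at a world iff ψ holds at every accessible world, and \Diamond ψ holds iff ψ holds at some accessible world.
Let φ = \neg (\Box q \land \Box \neg s). Evaluate φ at each world:
  0 (successors {0, 1, 2, 4, 6, 7}): φ is true.
  1 (successors {2, 3, 7}): φ is true.
  2 (successors {1, 2, 3, 5, 7}): φ is true.
  3 (successors {6}): φ is true.
  4 (successors {0, 1, 3, 4}): φ is true.
  5 (successors {1}): φ is true.
  6 (successors {0, 4, 5}): φ is true.
  7 (successors {1, 2, 4}): φ is true.
For instance, at 1:
  At 1: \Box q \land \Box \neg s is false, so \neg (\Box q \land \Box \neg s) is true.
    At 1: \Box q is false, \Box \neg s is false, so \Box q \land \Box \neg s is false.
      At 1: \Box q requires q at every successor {2, 3, 7}.
        q fails at 3, so \Box q is false at 1.
      At 1: \Box \neg s requires \neg s at every successor {2, 3, 7}.
        \neg s fails at 2, so \Box \neg s is false at 1.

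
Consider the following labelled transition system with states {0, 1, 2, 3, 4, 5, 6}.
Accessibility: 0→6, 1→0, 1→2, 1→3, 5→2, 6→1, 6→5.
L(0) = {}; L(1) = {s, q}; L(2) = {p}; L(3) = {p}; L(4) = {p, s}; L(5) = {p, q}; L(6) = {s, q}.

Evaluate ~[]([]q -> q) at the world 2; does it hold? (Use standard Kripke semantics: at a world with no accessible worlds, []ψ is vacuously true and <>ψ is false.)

No

At 2: []([]q -> q) is true, so ~[]([]q -> q) is false.
  At 2: no accessible worlds, so []([]q -> q) holds vacuously.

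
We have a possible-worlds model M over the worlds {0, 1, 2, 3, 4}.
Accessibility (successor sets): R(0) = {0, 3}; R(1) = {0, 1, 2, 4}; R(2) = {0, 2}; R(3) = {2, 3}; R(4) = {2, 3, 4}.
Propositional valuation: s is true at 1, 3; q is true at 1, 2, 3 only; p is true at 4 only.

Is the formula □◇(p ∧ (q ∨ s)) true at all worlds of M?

Let φ = □◇(p ∧ (q ∨ s)). Evaluate φ at each world:
  0 (successors {0, 3}): φ is false.
  1 (successors {0, 1, 2, 4}): φ is false.
  2 (successors {0, 2}): φ is false.
  3 (successors {2, 3}): φ is false.
  4 (successors {2, 3, 4}): φ is false.
Detail at 0 (counterexample):
  At 0: □◇(p ∧ (q ∨ s)) requires ◇(p ∧ (q ∨ s)) at every successor {0, 3}.
    ◇(p ∧ (q ∨ s)) fails at 0, so □◇(p ∧ (q ∨ s)) is false at 0.
      At 0: ◇(p ∧ (q ∨ s)) requires p ∧ (q ∨ s) at some successor in {0, 3}.
        At 0: p ∧ (q ∨ s) is false.
        At 3: p ∧ (q ∨ s) is false.
      So ◇(p ∧ (q ∨ s)) is false at 0.

No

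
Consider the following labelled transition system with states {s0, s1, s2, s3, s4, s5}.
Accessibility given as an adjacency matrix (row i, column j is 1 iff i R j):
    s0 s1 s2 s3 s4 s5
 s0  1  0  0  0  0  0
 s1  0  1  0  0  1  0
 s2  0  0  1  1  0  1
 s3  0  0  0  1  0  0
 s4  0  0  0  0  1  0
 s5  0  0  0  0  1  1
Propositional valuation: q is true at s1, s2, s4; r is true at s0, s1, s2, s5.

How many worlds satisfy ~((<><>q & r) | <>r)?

2

Let φ = ~((<><>q & r) | <>r). Evaluate φ at each world:
  s0 (successors {s0}): φ is false.
  s1 (successors {s1, s4}): φ is false.
  s2 (successors {s2, s3, s5}): φ is false.
  s3 (successors {s3}): φ is true.
  s4 (successors {s4}): φ is true.
  s5 (successors {s4, s5}): φ is false.
For instance, at s4:
  At s4: (<><>q & r) | <>r is false, so ~((<><>q & r) | <>r) is true.
    At s4: <><>q & r is false, <>r is false, so (<><>q & r) | <>r is false.
      At s4: <><>q is true, r is false, so <><>q & r is false.
      At s4: <>r requires r at some successor in {s4}.
        At s4: r is false.
      So <>r is false at s4.
Satisfying worlds: {s3, s4}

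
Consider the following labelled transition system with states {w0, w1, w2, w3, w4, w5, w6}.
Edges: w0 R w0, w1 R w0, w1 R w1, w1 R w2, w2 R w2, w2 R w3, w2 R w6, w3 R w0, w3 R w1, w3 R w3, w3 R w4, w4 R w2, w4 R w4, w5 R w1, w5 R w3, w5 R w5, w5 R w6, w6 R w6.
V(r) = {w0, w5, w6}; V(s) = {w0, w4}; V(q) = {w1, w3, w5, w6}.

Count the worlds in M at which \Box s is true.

Let φ = \Box s. Evaluate φ at each world:
  w0 (successors {w0}): φ is true.
  w1 (successors {w0, w1, w2}): φ is false.
  w2 (successors {w2, w3, w6}): φ is false.
  w3 (successors {w0, w1, w3, w4}): φ is false.
  w4 (successors {w2, w4}): φ is false.
  w5 (successors {w1, w3, w5, w6}): φ is false.
  w6 (successors {w6}): φ is false.
For instance, at w4:
  At w4: \Box s requires s at every successor {w2, w4}.
    s fails at w2, so \Box s is false at w4.
Satisfying worlds: {w0}

1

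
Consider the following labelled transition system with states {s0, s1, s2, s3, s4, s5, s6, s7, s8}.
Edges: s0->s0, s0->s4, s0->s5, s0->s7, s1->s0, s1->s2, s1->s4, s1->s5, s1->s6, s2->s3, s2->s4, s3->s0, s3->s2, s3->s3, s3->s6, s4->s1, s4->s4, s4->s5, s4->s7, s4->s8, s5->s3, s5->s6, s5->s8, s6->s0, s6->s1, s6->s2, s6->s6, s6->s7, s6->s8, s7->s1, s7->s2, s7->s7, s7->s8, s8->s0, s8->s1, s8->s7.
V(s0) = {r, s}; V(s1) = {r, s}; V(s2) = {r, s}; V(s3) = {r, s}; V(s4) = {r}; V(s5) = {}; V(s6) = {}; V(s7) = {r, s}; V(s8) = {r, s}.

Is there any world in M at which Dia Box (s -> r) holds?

Recall that Box ψ holds at a world iff ψ holds at every accessible world, and Dia ψ holds iff ψ holds at some accessible world.
Let φ = Dia Box (s -> r). Evaluate φ at each world:
  s0 (successors {s0, s4, s5, s7}): φ is true.
  s1 (successors {s0, s2, s4, s5, s6}): φ is true.
  s2 (successors {s3, s4}): φ is true.
  s3 (successors {s0, s2, s3, s6}): φ is true.
  s4 (successors {s1, s4, s5, s7, s8}): φ is true.
  s5 (successors {s3, s6, s8}): φ is true.
  s6 (successors {s0, s1, s2, s6, s7, s8}): φ is true.
  s7 (successors {s1, s2, s7, s8}): φ is true.
  s8 (successors {s0, s1, s7}): φ is true.
Detail at s0 (witness):
  At s0: Dia Box (s -> r) requires Box (s -> r) at some successor in {s0, s4, s5, s7}.
    Box (s -> r) holds at s0, so Dia Box (s -> r) is true at s0.
      At s0: Box (s -> r) requires s -> r at every successor {s0, s4, s5, s7}.
        At s0: s -> r is true.
        At s4: s -> r is true.
        At s5: s -> r is true.
        At s7: s -> r is true.
      So Box (s -> r) is true at s0.

Yes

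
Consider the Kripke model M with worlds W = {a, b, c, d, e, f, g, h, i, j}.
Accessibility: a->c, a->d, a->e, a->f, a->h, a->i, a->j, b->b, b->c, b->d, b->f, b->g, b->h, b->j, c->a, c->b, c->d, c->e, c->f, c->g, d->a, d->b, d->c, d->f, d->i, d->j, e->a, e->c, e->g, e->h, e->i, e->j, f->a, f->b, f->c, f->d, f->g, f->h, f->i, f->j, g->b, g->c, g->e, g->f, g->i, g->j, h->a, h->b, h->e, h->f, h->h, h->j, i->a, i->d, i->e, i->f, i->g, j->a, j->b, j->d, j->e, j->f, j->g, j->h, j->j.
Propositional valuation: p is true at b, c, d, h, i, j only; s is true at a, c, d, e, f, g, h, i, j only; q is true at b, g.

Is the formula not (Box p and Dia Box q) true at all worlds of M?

Yes

Let φ = not (Box p and Dia Box q). Evaluate φ at each world:
  a (successors {c, d, e, f, h, i, j}): φ is true.
  b (successors {b, c, d, f, g, h, j}): φ is true.
  c (successors {a, b, d, e, f, g}): φ is true.
  d (successors {a, b, c, f, i, j}): φ is true.
  e (successors {a, c, g, h, i, j}): φ is true.
  f (successors {a, b, c, d, g, h, i, j}): φ is true.
  g (successors {b, c, e, f, i, j}): φ is true.
  h (successors {a, b, e, f, h, j}): φ is true.
  i (successors {a, d, e, f, g}): φ is true.
  j (successors {a, b, d, e, f, g, h, j}): φ is true.
For instance, at h:
  At h: Box p and Dia Box q is false, so not (Box p and Dia Box q) is true.
    At h: Box p is false, Dia Box q is false, so Box p and Dia Box q is false.
      At h: Box p requires p at every successor {a, b, e, f, h, j}.
        p fails at a, so Box p is false at h.
      At h: Dia Box q requires Box q at some successor in {a, b, e, f, h, j}.
        At a: Box q is false.
        At b: Box q is false.
        At e: Box q is false.
        At f: Box q is false.
        At h: Box q is false.
        At j: Box q is false.
      So Dia Box q is false at h.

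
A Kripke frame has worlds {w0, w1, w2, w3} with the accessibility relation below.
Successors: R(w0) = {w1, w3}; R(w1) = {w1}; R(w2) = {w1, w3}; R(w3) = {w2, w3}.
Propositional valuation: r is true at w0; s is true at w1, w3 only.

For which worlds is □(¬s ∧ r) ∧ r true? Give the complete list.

Let φ = □(¬s ∧ r) ∧ r. Evaluate φ at each world:
  w0 (successors {w1, w3}): φ is false.
  w1 (successors {w1}): φ is false.
  w2 (successors {w1, w3}): φ is false.
  w3 (successors {w2, w3}): φ is false.
For instance, at w0:
  At w0: □(¬s ∧ r) is false, r is true, so □(¬s ∧ r) ∧ r is false.
    At w0: □(¬s ∧ r) requires ¬s ∧ r at every successor {w1, w3}.
      ¬s ∧ r fails at w1, so □(¬s ∧ r) is false at w0.
Satisfying worlds: none.

none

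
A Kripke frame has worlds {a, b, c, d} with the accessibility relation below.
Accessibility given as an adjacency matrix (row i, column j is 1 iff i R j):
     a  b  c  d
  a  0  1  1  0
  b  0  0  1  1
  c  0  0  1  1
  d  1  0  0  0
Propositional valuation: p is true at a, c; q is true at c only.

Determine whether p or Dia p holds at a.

At a: p is true, Dia p is true, so p or Dia p is true.
  At a: Dia p requires p at some successor in {b, c}.
    p holds at c, so Dia p is true at a.

Yes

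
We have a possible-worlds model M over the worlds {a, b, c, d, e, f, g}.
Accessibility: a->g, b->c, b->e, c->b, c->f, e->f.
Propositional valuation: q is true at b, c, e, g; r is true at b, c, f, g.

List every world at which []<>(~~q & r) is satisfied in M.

d, f, g

Let φ = []<>(~~q & r). Evaluate φ at each world:
  a (successors {g}): φ is false.
  b (successors {c, e}): φ is false.
  c (successors {b, f}): φ is false.
  d (successors ∅): φ is true.
  e (successors {f}): φ is false.
  f (successors ∅): φ is true.
  g (successors ∅): φ is true.
For instance, at e:
  At e: []<>(~~q & r) requires <>(~~q & r) at every successor {f}.
    <>(~~q & r) fails at f, so []<>(~~q & r) is false at e.
      At f: no accessible worlds, so <>(~~q & r) is false.
Satisfying worlds: {d, f, g}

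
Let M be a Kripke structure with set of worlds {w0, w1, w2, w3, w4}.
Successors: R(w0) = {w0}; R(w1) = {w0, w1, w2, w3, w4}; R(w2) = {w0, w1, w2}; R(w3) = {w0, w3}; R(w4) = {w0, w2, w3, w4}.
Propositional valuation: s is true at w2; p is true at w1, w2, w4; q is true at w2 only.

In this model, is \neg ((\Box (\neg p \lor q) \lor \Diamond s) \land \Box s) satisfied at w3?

Yes

At w3: (\Box (\neg p \lor q) \lor \Diamond s) \land \Box s is false, so \neg ((\Box (\neg p \lor q) \lor \Diamond s) \land \Box s) is true.
  At w3: \Box (\neg p \lor q) \lor \Diamond s is true, \Box s is false, so (\Box (\neg p \lor q) \lor \Diamond s) \land \Box s is false.
    At w3: \Box (\neg p \lor q) is true, \Diamond s is false, so \Box (\neg p \lor q) \lor \Diamond s is true.
      At w3: \Box (\neg p \lor q) requires \neg p \lor q at every successor {w0, w3}.
        At w0: \neg p \lor q is true.
        At w3: \neg p \lor q is true.
      So \Box (\neg p \lor q) is true at w3.
      At w3: \Diamond s requires s at some successor in {w0, w3}.
        At w0: s is false.
        At w3: s is false.
      So \Diamond s is false at w3.
    At w3: \Box s requires s at every successor {w0, w3}.
      s fails at w0, so \Box s is false at w3.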